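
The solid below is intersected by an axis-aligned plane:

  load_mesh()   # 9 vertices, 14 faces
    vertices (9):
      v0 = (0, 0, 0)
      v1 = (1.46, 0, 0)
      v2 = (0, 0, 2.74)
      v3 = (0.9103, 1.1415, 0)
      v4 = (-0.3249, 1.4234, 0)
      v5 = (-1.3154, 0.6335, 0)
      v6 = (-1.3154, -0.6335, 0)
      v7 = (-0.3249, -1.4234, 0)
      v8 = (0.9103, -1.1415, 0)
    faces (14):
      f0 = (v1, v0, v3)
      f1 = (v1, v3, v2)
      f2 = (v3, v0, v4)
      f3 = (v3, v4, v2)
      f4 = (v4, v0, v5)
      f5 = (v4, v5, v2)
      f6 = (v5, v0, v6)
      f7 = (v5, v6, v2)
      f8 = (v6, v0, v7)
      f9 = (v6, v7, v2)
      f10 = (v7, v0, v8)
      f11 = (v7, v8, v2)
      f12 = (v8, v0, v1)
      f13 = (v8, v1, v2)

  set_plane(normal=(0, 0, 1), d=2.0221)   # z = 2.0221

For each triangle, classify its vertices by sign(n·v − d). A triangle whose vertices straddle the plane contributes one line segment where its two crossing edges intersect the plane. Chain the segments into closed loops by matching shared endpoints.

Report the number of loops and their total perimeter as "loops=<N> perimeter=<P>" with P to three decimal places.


Straddling triangles (7 of 14):
  (v1,v3,v2) [--+] → (0.238505, 0.299081, 2.0221)–(0.382531, 0, 2.0221)  len=0.3320
  (v3,v4,v2) [--+] → (-0.0851262, 0.372941, 2.0221)–(0.238505, 0.299081, 2.0221)  len=0.3320
  (v4,v5,v2) [--+] → (-0.344644, 0.165982, 2.0221)–(-0.0851262, 0.372941, 2.0221)  len=0.3319
  (v5,v6,v2) [--+] → (-0.344644, -0.165982, 2.0221)–(-0.344644, 0.165982, 2.0221)  len=0.3320
  (v6,v7,v2) [--+] → (-0.0851262, -0.372941, 2.0221)–(-0.344644, -0.165982, 2.0221)  len=0.3319
  (v7,v8,v2) [--+] → (0.238505, -0.299081, 2.0221)–(-0.0851262, -0.372941, 2.0221)  len=0.3320
  (v8,v1,v2) [--+] → (0.382531, 0, 2.0221)–(0.238505, -0.299081, 2.0221)  len=0.3320

Chained into 1 loop(s):
  loop 1: 7 segments, perimeter = 2.3236
Total perimeter = 2.324

loops=1 perimeter=2.324


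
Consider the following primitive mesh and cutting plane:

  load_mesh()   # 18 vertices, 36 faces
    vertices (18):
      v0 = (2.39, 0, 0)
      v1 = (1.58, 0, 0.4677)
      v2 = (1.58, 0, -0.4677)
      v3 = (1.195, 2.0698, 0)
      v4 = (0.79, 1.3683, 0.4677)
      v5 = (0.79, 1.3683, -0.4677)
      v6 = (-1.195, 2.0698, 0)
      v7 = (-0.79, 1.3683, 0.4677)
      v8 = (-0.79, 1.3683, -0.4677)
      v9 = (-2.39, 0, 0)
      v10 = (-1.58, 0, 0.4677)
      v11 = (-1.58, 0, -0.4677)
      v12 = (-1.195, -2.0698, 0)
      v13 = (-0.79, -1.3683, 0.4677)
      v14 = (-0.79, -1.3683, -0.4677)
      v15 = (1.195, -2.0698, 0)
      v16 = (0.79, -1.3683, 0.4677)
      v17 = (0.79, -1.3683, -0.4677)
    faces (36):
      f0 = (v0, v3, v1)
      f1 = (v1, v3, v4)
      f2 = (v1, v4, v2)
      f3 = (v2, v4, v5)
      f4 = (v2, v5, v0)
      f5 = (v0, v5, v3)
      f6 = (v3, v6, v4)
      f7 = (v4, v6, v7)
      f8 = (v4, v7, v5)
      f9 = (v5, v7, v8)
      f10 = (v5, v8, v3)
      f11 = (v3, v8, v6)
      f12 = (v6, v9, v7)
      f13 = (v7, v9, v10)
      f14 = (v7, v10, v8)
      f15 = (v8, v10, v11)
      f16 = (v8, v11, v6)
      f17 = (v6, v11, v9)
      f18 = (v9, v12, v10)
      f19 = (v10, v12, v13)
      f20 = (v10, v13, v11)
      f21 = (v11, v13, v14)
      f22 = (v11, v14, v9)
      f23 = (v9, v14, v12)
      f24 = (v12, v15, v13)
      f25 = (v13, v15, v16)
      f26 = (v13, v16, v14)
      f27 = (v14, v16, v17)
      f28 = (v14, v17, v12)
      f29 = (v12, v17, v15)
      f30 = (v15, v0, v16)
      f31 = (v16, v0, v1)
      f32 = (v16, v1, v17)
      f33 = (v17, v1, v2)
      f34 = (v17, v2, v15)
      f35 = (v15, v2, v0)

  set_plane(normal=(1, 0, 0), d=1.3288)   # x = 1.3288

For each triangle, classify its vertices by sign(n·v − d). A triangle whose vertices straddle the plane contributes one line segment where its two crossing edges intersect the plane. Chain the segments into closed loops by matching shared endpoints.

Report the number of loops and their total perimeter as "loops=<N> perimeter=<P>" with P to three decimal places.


Straddling triangles (12 of 36):
  (v0,v3,v1) [+-+] → (1.3288, 1.83805, 0)–(1.3288, 1.35048, 0.162541)  len=0.5140
  (v1,v3,v4) [+--] → (1.3288, 1.35048, 0.162541)–(1.3288, 0.435085, 0.4677)  len=0.9649
  (v1,v4,v2) [+-+] → (1.3288, 0.435085, 0.4677)–(1.3288, 0.435085, -0.170266)  len=0.6380
  (v2,v4,v5) [+--] → (1.3288, 0.435085, -0.170266)–(1.3288, 0.435085, -0.4677)  len=0.2974
  (v2,v5,v0) [+-+] → (1.3288, 0.435085, -0.4677)–(1.3288, 0.907525, -0.310202)  len=0.4980
  (v0,v5,v3) [+--] → (1.3288, 0.907525, -0.310202)–(1.3288, 1.83805, 0)  len=0.9809
  (v15,v0,v16) [-+-] → (1.3288, -1.83805, 0)–(1.3288, -0.907525, 0.310202)  len=0.9809
  (v16,v0,v1) [-++] → (1.3288, -0.907525, 0.310202)–(1.3288, -0.435085, 0.4677)  len=0.4980
  (v16,v1,v17) [-+-] → (1.3288, -0.435085, 0.4677)–(1.3288, -0.435085, 0.170266)  len=0.2974
  (v17,v1,v2) [-++] → (1.3288, -0.435085, 0.170266)–(1.3288, -0.435085, -0.4677)  len=0.6380
  (v17,v2,v15) [-+-] → (1.3288, -0.435085, -0.4677)–(1.3288, -1.35048, -0.162541)  len=0.9649
  (v15,v2,v0) [-++] → (1.3288, -1.35048, -0.162541)–(1.3288, -1.83805, 0)  len=0.5140

Chained into 2 loop(s):
  loop 1: 6 segments, perimeter = 3.8931
  loop 2: 6 segments, perimeter = 3.8931
Total perimeter = 7.786

loops=2 perimeter=7.786


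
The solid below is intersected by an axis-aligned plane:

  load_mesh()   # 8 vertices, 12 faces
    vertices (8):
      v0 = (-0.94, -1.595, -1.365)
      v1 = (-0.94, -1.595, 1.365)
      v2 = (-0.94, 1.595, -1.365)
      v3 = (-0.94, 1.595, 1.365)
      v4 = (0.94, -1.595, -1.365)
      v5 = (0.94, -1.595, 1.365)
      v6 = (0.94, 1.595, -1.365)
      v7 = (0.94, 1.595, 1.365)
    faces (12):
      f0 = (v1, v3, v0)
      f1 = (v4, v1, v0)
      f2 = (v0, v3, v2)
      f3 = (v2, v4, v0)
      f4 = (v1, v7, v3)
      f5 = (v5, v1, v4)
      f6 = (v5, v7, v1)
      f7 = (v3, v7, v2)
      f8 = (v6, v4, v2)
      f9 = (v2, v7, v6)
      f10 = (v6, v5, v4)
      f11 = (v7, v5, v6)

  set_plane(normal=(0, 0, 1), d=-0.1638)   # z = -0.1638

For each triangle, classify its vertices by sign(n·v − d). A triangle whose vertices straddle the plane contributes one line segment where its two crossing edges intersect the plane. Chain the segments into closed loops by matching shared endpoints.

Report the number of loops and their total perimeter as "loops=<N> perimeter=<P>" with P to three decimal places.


loops=1 perimeter=10.140

Straddling triangles (8 of 12):
  (v1,v3,v0) [++-] → (-0.94, -0.1914, -0.1638)–(-0.94, -1.595, -0.1638)  len=1.4036
  (v4,v1,v0) [-+-] → (0.1128, -1.595, -0.1638)–(-0.94, -1.595, -0.1638)  len=1.0528
  (v0,v3,v2) [-+-] → (-0.94, -0.1914, -0.1638)–(-0.94, 1.595, -0.1638)  len=1.7864
  (v5,v1,v4) [++-] → (0.1128, -1.595, -0.1638)–(0.94, -1.595, -0.1638)  len=0.8272
  (v3,v7,v2) [++-] → (-0.1128, 1.595, -0.1638)–(-0.94, 1.595, -0.1638)  len=0.8272
  (v2,v7,v6) [-+-] → (-0.1128, 1.595, -0.1638)–(0.94, 1.595, -0.1638)  len=1.0528
  (v6,v5,v4) [-+-] → (0.94, 0.1914, -0.1638)–(0.94, -1.595, -0.1638)  len=1.7864
  (v7,v5,v6) [++-] → (0.94, 0.1914, -0.1638)–(0.94, 1.595, -0.1638)  len=1.4036

Chained into 1 loop(s):
  loop 1: 8 segments, perimeter = 10.1400
Total perimeter = 10.140


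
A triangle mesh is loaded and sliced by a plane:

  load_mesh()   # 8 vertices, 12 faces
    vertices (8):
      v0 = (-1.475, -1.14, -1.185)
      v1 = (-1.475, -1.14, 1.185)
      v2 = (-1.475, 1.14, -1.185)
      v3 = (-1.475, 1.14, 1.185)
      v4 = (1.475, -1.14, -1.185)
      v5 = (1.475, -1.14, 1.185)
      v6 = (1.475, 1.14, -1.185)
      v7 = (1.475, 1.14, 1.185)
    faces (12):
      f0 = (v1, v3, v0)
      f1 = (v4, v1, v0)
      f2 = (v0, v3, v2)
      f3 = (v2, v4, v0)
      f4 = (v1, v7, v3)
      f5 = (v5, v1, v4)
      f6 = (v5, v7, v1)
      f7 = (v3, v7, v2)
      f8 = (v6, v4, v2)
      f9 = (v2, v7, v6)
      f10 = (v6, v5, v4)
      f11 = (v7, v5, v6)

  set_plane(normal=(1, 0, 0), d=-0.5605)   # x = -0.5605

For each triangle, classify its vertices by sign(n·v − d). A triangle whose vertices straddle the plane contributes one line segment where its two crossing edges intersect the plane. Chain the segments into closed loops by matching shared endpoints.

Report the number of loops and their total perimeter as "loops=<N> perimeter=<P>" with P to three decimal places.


loops=1 perimeter=9.300

Straddling triangles (8 of 12):
  (v4,v1,v0) [+--] → (-0.5605, -1.14, 0.4503)–(-0.5605, -1.14, -1.185)  len=1.6353
  (v2,v4,v0) [-+-] → (-0.5605, 0.4332, -1.185)–(-0.5605, -1.14, -1.185)  len=1.5732
  (v1,v7,v3) [-+-] → (-0.5605, -0.4332, 1.185)–(-0.5605, 1.14, 1.185)  len=1.5732
  (v5,v1,v4) [+-+] → (-0.5605, -1.14, 1.185)–(-0.5605, -1.14, 0.4503)  len=0.7347
  (v5,v7,v1) [++-] → (-0.5605, -0.4332, 1.185)–(-0.5605, -1.14, 1.185)  len=0.7068
  (v3,v7,v2) [-+-] → (-0.5605, 1.14, 1.185)–(-0.5605, 1.14, -0.4503)  len=1.6353
  (v6,v4,v2) [++-] → (-0.5605, 0.4332, -1.185)–(-0.5605, 1.14, -1.185)  len=0.7068
  (v2,v7,v6) [-++] → (-0.5605, 1.14, -0.4503)–(-0.5605, 1.14, -1.185)  len=0.7347

Chained into 1 loop(s):
  loop 1: 8 segments, perimeter = 9.3000
Total perimeter = 9.300


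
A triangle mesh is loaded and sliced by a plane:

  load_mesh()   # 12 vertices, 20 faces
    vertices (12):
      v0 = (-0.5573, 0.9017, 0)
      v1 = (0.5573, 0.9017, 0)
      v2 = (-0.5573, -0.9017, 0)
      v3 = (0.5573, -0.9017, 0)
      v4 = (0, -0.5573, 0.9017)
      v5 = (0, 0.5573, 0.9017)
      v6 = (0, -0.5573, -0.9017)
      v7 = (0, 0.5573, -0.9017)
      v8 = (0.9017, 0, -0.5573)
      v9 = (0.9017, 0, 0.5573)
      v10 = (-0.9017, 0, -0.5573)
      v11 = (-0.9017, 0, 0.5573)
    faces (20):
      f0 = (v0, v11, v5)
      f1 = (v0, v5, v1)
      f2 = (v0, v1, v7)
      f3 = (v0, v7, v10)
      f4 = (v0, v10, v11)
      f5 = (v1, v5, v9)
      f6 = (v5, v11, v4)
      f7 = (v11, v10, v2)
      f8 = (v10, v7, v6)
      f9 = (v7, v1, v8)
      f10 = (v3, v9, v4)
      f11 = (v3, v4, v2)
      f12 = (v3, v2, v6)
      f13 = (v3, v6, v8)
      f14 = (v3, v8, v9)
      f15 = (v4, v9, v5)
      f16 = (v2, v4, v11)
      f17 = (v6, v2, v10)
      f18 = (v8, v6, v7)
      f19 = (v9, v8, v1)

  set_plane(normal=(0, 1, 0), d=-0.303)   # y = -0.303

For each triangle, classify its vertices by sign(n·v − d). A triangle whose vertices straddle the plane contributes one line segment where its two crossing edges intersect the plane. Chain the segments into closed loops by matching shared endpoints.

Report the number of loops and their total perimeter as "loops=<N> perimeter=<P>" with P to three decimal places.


Straddling triangles (10 of 20):
  (v5,v11,v4) [++-] → (-0.411452, -0.303, 0.744548)–(0, -0.303, 0.9017)  len=0.4404
  (v11,v10,v2) [++-] → (-0.785971, -0.303, -0.370029)–(-0.785971, -0.303, 0.370029)  len=0.7401
  (v10,v7,v6) [++-] → (0, -0.303, -0.9017)–(-0.411452, -0.303, -0.744548)  len=0.4404
  (v3,v9,v4) [-+-] → (0.785971, -0.303, 0.370029)–(0.411452, -0.303, 0.744548)  len=0.5296
  (v3,v6,v8) [--+] → (0.411452, -0.303, -0.744548)–(0.785971, -0.303, -0.370029)  len=0.5296
  (v3,v8,v9) [-++] → (0.785971, -0.303, -0.370029)–(0.785971, -0.303, 0.370029)  len=0.7401
  (v4,v9,v5) [-++] → (0.411452, -0.303, 0.744548)–(0, -0.303, 0.9017)  len=0.4404
  (v2,v4,v11) [--+] → (-0.411452, -0.303, 0.744548)–(-0.785971, -0.303, 0.370029)  len=0.5296
  (v6,v2,v10) [--+] → (-0.785971, -0.303, -0.370029)–(-0.411452, -0.303, -0.744548)  len=0.5296
  (v8,v6,v7) [+-+] → (0.411452, -0.303, -0.744548)–(0, -0.303, -0.9017)  len=0.4404

Chained into 1 loop(s):
  loop 1: 10 segments, perimeter = 5.3605
Total perimeter = 5.360

loops=1 perimeter=5.360


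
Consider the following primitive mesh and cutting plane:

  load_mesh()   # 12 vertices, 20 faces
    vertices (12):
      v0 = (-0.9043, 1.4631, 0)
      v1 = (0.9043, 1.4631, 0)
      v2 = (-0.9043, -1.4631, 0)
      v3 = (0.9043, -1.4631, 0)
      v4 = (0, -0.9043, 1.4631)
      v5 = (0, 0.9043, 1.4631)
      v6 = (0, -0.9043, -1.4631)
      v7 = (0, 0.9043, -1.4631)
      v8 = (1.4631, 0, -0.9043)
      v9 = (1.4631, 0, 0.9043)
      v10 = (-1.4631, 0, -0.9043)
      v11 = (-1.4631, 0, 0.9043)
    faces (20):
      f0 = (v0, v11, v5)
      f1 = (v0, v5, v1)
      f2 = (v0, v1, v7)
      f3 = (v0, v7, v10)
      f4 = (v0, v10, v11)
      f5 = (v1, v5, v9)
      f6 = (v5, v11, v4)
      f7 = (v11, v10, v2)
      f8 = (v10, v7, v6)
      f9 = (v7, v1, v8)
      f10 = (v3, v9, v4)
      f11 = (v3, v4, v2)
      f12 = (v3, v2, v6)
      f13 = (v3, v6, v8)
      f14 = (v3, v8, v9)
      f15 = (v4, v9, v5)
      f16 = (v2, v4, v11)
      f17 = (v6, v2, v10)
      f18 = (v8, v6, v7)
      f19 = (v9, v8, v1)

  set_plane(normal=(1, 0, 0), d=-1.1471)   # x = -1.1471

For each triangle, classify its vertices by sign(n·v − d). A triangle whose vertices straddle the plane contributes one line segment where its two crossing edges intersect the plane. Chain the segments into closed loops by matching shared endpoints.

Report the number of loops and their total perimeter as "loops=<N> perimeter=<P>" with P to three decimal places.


loops=1 perimeter=5.928

Straddling triangles (8 of 20):
  (v0,v11,v5) [+-+] → (-1.1471, 0.827379, 0.392921)–(-1.1471, 0.195311, 1.02499)  len=0.8939
  (v0,v7,v10) [++-] → (-1.1471, 0.195311, -1.02499)–(-1.1471, 0.827379, -0.392921)  len=0.8939
  (v0,v10,v11) [+--] → (-1.1471, 0.827379, -0.392921)–(-1.1471, 0.827379, 0.392921)  len=0.7858
  (v5,v11,v4) [+-+] → (-1.1471, 0.195311, 1.02499)–(-1.1471, -0.195311, 1.02499)  len=0.3906
  (v11,v10,v2) [--+] → (-1.1471, -0.827379, -0.392921)–(-1.1471, -0.827379, 0.392921)  len=0.7858
  (v10,v7,v6) [-++] → (-1.1471, 0.195311, -1.02499)–(-1.1471, -0.195311, -1.02499)  len=0.3906
  (v2,v4,v11) [++-] → (-1.1471, -0.195311, 1.02499)–(-1.1471, -0.827379, 0.392921)  len=0.8939
  (v6,v2,v10) [++-] → (-1.1471, -0.827379, -0.392921)–(-1.1471, -0.195311, -1.02499)  len=0.8939

Chained into 1 loop(s):
  loop 1: 8 segments, perimeter = 5.9284
Total perimeter = 5.928


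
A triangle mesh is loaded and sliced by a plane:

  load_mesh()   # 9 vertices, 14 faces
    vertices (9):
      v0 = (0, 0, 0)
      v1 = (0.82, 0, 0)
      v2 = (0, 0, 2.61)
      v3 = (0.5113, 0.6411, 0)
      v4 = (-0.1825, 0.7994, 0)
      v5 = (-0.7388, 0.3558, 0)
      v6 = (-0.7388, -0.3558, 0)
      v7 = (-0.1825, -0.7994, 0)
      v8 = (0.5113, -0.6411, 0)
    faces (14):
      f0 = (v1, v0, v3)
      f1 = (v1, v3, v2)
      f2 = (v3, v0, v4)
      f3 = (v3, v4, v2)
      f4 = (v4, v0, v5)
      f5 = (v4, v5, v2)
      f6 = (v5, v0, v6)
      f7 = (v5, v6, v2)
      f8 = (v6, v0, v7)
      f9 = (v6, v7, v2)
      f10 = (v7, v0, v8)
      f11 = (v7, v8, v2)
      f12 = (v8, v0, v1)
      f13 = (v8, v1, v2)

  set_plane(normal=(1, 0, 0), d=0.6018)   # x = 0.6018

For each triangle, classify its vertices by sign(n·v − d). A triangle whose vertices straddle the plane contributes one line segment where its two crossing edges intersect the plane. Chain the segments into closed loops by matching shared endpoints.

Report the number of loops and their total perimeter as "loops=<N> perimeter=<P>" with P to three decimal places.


Straddling triangles (4 of 14):
  (v1,v0,v3) [+--] → (0.6018, 0, 0)–(0.6018, 0.453152, 0)  len=0.4532
  (v1,v3,v2) [+--] → (0.6018, 0.453152, 0)–(0.6018, 0, 0.694515)  len=0.8293
  (v8,v0,v1) [--+] → (0.6018, 0, 0)–(0.6018, -0.453152, 0)  len=0.4532
  (v8,v1,v2) [-+-] → (0.6018, -0.453152, 0)–(0.6018, 0, 0.694515)  len=0.8293

Chained into 1 loop(s):
  loop 1: 4 segments, perimeter = 2.5649
Total perimeter = 2.565

loops=1 perimeter=2.565


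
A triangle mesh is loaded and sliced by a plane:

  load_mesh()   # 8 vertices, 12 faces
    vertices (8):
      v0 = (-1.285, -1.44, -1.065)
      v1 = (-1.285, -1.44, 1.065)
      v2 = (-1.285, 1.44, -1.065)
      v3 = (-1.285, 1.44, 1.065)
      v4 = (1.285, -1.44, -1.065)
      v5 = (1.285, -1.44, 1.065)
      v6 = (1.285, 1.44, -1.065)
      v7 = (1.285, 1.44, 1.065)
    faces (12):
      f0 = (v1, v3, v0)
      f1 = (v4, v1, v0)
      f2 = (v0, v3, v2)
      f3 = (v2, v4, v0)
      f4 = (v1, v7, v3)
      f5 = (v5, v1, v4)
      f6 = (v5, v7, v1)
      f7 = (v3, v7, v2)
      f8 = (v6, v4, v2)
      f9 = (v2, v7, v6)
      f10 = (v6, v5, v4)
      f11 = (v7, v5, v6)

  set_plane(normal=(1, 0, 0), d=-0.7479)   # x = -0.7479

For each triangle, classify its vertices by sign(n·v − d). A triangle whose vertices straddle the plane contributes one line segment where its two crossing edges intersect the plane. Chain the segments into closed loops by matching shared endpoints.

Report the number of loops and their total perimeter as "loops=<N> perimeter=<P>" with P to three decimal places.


Straddling triangles (8 of 12):
  (v4,v1,v0) [+--] → (-0.7479, -1.44, 0.619855)–(-0.7479, -1.44, -1.065)  len=1.6849
  (v2,v4,v0) [-+-] → (-0.7479, 0.838114, -1.065)–(-0.7479, -1.44, -1.065)  len=2.2781
  (v1,v7,v3) [-+-] → (-0.7479, -0.838114, 1.065)–(-0.7479, 1.44, 1.065)  len=2.2781
  (v5,v1,v4) [+-+] → (-0.7479, -1.44, 1.065)–(-0.7479, -1.44, 0.619855)  len=0.4451
  (v5,v7,v1) [++-] → (-0.7479, -0.838114, 1.065)–(-0.7479, -1.44, 1.065)  len=0.6019
  (v3,v7,v2) [-+-] → (-0.7479, 1.44, 1.065)–(-0.7479, 1.44, -0.619855)  len=1.6849
  (v6,v4,v2) [++-] → (-0.7479, 0.838114, -1.065)–(-0.7479, 1.44, -1.065)  len=0.6019
  (v2,v7,v6) [-++] → (-0.7479, 1.44, -0.619855)–(-0.7479, 1.44, -1.065)  len=0.4451

Chained into 1 loop(s):
  loop 1: 8 segments, perimeter = 10.0200
Total perimeter = 10.020

loops=1 perimeter=10.020


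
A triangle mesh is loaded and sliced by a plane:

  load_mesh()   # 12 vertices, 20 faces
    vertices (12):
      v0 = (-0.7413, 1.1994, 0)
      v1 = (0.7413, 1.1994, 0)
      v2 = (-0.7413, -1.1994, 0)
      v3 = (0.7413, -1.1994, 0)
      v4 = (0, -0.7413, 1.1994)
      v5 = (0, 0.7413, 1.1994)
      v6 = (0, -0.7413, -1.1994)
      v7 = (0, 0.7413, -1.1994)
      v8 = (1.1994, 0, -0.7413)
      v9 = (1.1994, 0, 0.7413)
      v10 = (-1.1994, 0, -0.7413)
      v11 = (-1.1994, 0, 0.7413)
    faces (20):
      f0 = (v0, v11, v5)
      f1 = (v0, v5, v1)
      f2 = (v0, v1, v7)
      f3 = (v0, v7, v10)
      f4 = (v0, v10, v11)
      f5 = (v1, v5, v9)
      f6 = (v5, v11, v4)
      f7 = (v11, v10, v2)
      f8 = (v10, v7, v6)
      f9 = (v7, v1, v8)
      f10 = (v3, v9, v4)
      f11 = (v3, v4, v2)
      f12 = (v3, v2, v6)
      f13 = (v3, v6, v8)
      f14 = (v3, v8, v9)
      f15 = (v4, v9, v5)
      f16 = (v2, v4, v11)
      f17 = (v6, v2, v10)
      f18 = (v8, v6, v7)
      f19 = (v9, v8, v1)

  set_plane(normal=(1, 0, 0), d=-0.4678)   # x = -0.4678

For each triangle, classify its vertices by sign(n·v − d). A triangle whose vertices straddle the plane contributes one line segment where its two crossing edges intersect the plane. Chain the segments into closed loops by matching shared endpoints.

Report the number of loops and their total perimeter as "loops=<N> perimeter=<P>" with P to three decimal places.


loops=1 perimeter=6.974

Straddling triangles (10 of 20):
  (v0,v11,v5) [--+] → (-0.4678, 0.452172, 1.02073)–(-0.4678, 1.03039, 0.442514)  len=0.8177
  (v0,v5,v1) [-++] → (-0.4678, 1.03039, 0.442514)–(-0.4678, 1.1994, 0)  len=0.4737
  (v0,v1,v7) [-++] → (-0.4678, 1.1994, 0)–(-0.4678, 1.03039, -0.442514)  len=0.4737
  (v0,v7,v10) [-+-] → (-0.4678, 1.03039, -0.442514)–(-0.4678, 0.452172, -1.02073)  len=0.8177
  (v5,v11,v4) [+-+] → (-0.4678, 0.452172, 1.02073)–(-0.4678, -0.452172, 1.02073)  len=0.9043
  (v10,v7,v6) [-++] → (-0.4678, 0.452172, -1.02073)–(-0.4678, -0.452172, -1.02073)  len=0.9043
  (v3,v4,v2) [++-] → (-0.4678, -1.03039, 0.442514)–(-0.4678, -1.1994, 0)  len=0.4737
  (v3,v2,v6) [+-+] → (-0.4678, -1.1994, 0)–(-0.4678, -1.03039, -0.442514)  len=0.4737
  (v2,v4,v11) [-+-] → (-0.4678, -1.03039, 0.442514)–(-0.4678, -0.452172, 1.02073)  len=0.8177
  (v6,v2,v10) [+--] → (-0.4678, -1.03039, -0.442514)–(-0.4678, -0.452172, -1.02073)  len=0.8177

Chained into 1 loop(s):
  loop 1: 10 segments, perimeter = 6.9743
Total perimeter = 6.974


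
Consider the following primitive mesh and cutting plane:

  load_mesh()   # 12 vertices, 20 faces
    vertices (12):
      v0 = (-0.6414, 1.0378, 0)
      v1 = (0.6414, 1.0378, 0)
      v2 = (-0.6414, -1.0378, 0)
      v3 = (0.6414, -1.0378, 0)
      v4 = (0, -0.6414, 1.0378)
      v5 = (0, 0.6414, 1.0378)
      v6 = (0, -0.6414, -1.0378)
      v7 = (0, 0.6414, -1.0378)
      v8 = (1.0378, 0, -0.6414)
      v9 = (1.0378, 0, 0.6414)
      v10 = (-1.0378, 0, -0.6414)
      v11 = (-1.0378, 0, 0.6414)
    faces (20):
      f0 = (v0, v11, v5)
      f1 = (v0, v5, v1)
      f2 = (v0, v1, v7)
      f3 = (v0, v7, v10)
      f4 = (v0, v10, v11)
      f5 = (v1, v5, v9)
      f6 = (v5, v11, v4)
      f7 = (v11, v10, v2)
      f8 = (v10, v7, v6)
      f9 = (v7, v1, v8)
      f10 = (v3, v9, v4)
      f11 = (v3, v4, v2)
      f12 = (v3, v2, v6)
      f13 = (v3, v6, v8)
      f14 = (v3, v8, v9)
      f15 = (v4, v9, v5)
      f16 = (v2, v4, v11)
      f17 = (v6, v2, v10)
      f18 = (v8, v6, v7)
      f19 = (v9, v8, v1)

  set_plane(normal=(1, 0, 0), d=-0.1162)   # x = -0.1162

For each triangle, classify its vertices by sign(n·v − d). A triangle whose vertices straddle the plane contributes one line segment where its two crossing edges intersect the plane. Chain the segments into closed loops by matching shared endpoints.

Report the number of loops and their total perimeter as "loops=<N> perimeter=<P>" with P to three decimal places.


loops=1 perimeter=6.729

Straddling triangles (10 of 20):
  (v0,v11,v5) [--+] → (-0.1162, 0.569584, 0.993416)–(-0.1162, 0.713214, 0.849786)  len=0.2031
  (v0,v5,v1) [-++] → (-0.1162, 0.713214, 0.849786)–(-0.1162, 1.0378, 0)  len=0.9097
  (v0,v1,v7) [-++] → (-0.1162, 1.0378, 0)–(-0.1162, 0.713214, -0.849786)  len=0.9097
  (v0,v7,v10) [-+-] → (-0.1162, 0.713214, -0.849786)–(-0.1162, 0.569584, -0.993416)  len=0.2031
  (v5,v11,v4) [+-+] → (-0.1162, 0.569584, 0.993416)–(-0.1162, -0.569584, 0.993416)  len=1.1392
  (v10,v7,v6) [-++] → (-0.1162, 0.569584, -0.993416)–(-0.1162, -0.569584, -0.993416)  len=1.1392
  (v3,v4,v2) [++-] → (-0.1162, -0.713214, 0.849786)–(-0.1162, -1.0378, 0)  len=0.9097
  (v3,v2,v6) [+-+] → (-0.1162, -1.0378, 0)–(-0.1162, -0.713214, -0.849786)  len=0.9097
  (v2,v4,v11) [-+-] → (-0.1162, -0.713214, 0.849786)–(-0.1162, -0.569584, 0.993416)  len=0.2031
  (v6,v2,v10) [+--] → (-0.1162, -0.713214, -0.849786)–(-0.1162, -0.569584, -0.993416)  len=0.2031

Chained into 1 loop(s):
  loop 1: 10 segments, perimeter = 6.7295
Total perimeter = 6.729


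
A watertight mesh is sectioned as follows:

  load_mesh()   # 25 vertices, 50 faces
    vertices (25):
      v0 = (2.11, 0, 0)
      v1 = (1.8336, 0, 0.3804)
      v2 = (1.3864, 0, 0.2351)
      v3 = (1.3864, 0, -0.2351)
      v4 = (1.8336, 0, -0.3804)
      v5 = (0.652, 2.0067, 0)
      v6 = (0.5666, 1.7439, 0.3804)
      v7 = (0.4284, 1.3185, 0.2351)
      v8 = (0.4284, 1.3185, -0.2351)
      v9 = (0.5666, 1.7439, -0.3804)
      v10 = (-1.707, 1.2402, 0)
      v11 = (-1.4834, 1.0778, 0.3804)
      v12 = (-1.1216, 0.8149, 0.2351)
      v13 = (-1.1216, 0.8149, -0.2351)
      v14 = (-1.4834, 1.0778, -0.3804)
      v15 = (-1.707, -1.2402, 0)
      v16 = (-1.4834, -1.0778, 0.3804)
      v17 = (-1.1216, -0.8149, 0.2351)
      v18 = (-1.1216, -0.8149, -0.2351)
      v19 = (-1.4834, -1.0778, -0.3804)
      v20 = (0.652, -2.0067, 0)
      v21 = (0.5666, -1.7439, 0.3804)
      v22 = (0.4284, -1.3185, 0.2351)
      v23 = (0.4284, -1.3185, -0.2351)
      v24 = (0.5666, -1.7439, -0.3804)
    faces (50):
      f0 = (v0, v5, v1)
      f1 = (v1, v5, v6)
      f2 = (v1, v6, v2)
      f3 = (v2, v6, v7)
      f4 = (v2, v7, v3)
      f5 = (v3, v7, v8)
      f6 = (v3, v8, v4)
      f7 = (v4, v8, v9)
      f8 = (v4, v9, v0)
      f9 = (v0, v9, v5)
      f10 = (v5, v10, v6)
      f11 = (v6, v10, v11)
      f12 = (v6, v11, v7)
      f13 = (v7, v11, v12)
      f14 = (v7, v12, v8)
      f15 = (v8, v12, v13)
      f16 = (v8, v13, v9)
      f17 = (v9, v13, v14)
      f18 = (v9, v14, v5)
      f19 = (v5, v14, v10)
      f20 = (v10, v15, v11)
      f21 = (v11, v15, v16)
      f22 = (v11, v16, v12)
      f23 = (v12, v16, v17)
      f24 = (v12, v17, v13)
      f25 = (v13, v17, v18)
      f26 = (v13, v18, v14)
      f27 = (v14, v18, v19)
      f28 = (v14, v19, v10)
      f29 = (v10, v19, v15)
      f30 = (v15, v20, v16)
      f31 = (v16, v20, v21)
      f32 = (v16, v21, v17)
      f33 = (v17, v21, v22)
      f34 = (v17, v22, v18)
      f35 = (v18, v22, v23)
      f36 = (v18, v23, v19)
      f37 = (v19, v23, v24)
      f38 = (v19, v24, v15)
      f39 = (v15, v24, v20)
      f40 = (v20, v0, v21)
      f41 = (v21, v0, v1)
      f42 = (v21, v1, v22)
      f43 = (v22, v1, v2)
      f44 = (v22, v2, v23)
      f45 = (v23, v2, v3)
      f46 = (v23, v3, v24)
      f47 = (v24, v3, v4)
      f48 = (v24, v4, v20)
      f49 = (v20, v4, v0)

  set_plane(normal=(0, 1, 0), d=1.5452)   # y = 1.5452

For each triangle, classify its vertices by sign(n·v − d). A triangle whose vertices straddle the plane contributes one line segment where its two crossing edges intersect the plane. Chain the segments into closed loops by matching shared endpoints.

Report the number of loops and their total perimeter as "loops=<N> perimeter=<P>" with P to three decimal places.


loops=1 perimeter=4.117

Straddling triangles (14 of 50):
  (v0,v5,v1) [-+-] → (0.98731, 1.5452, 0)–(0.923744, 1.5452, 0.0874842)  len=0.1081
  (v1,v5,v6) [-++] → (0.923744, 1.5452, 0.0874842)–(0.710962, 1.5452, 0.3804)  len=0.3620
  (v1,v6,v2) [-+-] → (0.710962, 1.5452, 0.3804)–(0.660008, 1.5452, 0.363845)  len=0.0536
  (v2,v6,v7) [-+-] → (0.660008, 1.5452, 0.363845)–(0.502048, 1.5452, 0.312532)  len=0.1661
  (v4,v8,v9) [--+] → (0.502048, 1.5452, -0.312532)–(0.710962, 1.5452, -0.3804)  len=0.2197
  (v4,v9,v0) [-+-] → (0.710962, 1.5452, -0.3804)–(0.742455, 1.5452, -0.337057)  len=0.0536
  (v0,v9,v5) [-++] → (0.742455, 1.5452, -0.337057)–(0.98731, 1.5452, 0)  len=0.4166
  (v5,v10,v6) [+-+] → (-0.768324, 1.5452, 0)–(-0.330292, 1.5452, 0.230339)  len=0.4949
  (v6,v10,v11) [+--] → (-0.330292, 1.5452, 0.230339)–(-0.0449223, 1.5452, 0.3804)  len=0.3224
  (v6,v11,v7) [+--] → (-0.0449223, 1.5452, 0.3804)–(0.502048, 1.5452, 0.312532)  len=0.5512
  (v8,v13,v9) [--+] → (0.205518, 1.5452, -0.349322)–(0.502048, 1.5452, -0.312532)  len=0.2988
  (v9,v13,v14) [+--] → (0.205518, 1.5452, -0.349322)–(-0.0449223, 1.5452, -0.3804)  len=0.2524
  (v9,v14,v5) [+-+] → (-0.0449223, 1.5452, -0.3804)–(-0.408918, 1.5452, -0.188992)  len=0.4113
  (v5,v14,v10) [+--] → (-0.408918, 1.5452, -0.188992)–(-0.768324, 1.5452, 0)  len=0.4061

Chained into 1 loop(s):
  loop 1: 14 segments, perimeter = 4.1167
Total perimeter = 4.117


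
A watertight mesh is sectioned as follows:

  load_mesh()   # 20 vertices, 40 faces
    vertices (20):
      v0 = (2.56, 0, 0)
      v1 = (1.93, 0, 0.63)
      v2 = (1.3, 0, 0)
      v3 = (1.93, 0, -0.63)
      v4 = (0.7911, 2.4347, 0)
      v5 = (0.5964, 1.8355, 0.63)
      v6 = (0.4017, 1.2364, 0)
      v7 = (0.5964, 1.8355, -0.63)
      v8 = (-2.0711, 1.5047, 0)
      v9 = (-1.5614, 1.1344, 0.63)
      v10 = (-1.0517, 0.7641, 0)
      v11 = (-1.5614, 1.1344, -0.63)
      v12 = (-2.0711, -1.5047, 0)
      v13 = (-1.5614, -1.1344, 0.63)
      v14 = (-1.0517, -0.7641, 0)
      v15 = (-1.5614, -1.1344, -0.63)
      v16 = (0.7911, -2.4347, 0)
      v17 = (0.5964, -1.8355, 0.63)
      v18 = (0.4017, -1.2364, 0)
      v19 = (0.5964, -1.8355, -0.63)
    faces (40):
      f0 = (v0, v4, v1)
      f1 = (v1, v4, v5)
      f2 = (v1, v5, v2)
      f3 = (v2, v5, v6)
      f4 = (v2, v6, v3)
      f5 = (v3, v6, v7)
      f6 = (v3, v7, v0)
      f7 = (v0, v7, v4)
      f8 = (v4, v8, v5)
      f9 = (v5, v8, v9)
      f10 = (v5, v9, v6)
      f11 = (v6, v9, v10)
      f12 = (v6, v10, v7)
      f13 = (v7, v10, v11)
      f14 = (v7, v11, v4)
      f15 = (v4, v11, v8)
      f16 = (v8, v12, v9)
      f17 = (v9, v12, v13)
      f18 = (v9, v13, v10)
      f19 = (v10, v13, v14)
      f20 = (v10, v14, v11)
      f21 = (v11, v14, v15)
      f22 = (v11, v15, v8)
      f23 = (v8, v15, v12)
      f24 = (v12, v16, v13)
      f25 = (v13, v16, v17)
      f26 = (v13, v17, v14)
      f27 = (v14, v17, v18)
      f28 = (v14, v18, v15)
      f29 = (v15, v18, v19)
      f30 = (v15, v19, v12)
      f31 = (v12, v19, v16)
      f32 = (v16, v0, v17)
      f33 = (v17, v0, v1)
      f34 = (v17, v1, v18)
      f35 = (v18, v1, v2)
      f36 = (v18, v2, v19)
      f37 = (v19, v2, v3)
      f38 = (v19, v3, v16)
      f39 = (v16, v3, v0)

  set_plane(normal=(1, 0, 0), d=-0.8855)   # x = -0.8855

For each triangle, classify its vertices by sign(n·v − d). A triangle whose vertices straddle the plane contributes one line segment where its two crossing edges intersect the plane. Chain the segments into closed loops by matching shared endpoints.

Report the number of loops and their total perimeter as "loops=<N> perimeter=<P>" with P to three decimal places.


loops=2 perimeter=6.617

Straddling triangles (16 of 40):
  (v4,v8,v5) [+-+] → (-0.8855, 1.88993, 0)–(-0.8855, 1.65173, 0.28001)  len=0.3676
  (v5,v8,v9) [+--] → (-0.8855, 1.65173, 0.28001)–(-0.8855, 1.35401, 0.63)  len=0.4595
  (v5,v9,v6) [+-+] → (-0.8855, 1.35401, 0.63)–(-0.8855, 1.16952, 0.41309)  len=0.2848
  (v6,v9,v10) [+--] → (-0.8855, 1.16952, 0.41309)–(-0.8855, 0.818109, 0)  len=0.5423
  (v6,v10,v7) [+-+] → (-0.8855, 0.818109, 0)–(-0.8855, 0.872144, -0.0635313)  len=0.0834
  (v7,v10,v11) [+--] → (-0.8855, 0.872144, -0.0635313)–(-0.8855, 1.35401, -0.63)  len=0.7437
  (v7,v11,v4) [+-+] → (-0.8855, 1.35401, -0.63)–(-0.8855, 1.50799, -0.448994)  len=0.2376
  (v4,v11,v8) [+--] → (-0.8855, 1.50799, -0.448994)–(-0.8855, 1.88993, 0)  len=0.5895
  (v12,v16,v13) [-+-] → (-0.8855, -1.88993, 0)–(-0.8855, -1.50799, 0.448994)  len=0.5895
  (v13,v16,v17) [-++] → (-0.8855, -1.50799, 0.448994)–(-0.8855, -1.35401, 0.63)  len=0.2376
  (v13,v17,v14) [-+-] → (-0.8855, -1.35401, 0.63)–(-0.8855, -0.872144, 0.0635313)  len=0.7437
  (v14,v17,v18) [-++] → (-0.8855, -0.872144, 0.0635313)–(-0.8855, -0.818109, 0)  len=0.0834
  (v14,v18,v15) [-+-] → (-0.8855, -0.818109, 0)–(-0.8855, -1.16952, -0.41309)  len=0.5423
  (v15,v18,v19) [-++] → (-0.8855, -1.16952, -0.41309)–(-0.8855, -1.35401, -0.63)  len=0.2848
  (v15,v19,v12) [-+-] → (-0.8855, -1.35401, -0.63)–(-0.8855, -1.65173, -0.28001)  len=0.4595
  (v12,v19,v16) [-++] → (-0.8855, -1.65173, -0.28001)–(-0.8855, -1.88993, 0)  len=0.3676

Chained into 2 loop(s):
  loop 1: 8 segments, perimeter = 3.3084
  loop 2: 8 segments, perimeter = 3.3084
Total perimeter = 6.617


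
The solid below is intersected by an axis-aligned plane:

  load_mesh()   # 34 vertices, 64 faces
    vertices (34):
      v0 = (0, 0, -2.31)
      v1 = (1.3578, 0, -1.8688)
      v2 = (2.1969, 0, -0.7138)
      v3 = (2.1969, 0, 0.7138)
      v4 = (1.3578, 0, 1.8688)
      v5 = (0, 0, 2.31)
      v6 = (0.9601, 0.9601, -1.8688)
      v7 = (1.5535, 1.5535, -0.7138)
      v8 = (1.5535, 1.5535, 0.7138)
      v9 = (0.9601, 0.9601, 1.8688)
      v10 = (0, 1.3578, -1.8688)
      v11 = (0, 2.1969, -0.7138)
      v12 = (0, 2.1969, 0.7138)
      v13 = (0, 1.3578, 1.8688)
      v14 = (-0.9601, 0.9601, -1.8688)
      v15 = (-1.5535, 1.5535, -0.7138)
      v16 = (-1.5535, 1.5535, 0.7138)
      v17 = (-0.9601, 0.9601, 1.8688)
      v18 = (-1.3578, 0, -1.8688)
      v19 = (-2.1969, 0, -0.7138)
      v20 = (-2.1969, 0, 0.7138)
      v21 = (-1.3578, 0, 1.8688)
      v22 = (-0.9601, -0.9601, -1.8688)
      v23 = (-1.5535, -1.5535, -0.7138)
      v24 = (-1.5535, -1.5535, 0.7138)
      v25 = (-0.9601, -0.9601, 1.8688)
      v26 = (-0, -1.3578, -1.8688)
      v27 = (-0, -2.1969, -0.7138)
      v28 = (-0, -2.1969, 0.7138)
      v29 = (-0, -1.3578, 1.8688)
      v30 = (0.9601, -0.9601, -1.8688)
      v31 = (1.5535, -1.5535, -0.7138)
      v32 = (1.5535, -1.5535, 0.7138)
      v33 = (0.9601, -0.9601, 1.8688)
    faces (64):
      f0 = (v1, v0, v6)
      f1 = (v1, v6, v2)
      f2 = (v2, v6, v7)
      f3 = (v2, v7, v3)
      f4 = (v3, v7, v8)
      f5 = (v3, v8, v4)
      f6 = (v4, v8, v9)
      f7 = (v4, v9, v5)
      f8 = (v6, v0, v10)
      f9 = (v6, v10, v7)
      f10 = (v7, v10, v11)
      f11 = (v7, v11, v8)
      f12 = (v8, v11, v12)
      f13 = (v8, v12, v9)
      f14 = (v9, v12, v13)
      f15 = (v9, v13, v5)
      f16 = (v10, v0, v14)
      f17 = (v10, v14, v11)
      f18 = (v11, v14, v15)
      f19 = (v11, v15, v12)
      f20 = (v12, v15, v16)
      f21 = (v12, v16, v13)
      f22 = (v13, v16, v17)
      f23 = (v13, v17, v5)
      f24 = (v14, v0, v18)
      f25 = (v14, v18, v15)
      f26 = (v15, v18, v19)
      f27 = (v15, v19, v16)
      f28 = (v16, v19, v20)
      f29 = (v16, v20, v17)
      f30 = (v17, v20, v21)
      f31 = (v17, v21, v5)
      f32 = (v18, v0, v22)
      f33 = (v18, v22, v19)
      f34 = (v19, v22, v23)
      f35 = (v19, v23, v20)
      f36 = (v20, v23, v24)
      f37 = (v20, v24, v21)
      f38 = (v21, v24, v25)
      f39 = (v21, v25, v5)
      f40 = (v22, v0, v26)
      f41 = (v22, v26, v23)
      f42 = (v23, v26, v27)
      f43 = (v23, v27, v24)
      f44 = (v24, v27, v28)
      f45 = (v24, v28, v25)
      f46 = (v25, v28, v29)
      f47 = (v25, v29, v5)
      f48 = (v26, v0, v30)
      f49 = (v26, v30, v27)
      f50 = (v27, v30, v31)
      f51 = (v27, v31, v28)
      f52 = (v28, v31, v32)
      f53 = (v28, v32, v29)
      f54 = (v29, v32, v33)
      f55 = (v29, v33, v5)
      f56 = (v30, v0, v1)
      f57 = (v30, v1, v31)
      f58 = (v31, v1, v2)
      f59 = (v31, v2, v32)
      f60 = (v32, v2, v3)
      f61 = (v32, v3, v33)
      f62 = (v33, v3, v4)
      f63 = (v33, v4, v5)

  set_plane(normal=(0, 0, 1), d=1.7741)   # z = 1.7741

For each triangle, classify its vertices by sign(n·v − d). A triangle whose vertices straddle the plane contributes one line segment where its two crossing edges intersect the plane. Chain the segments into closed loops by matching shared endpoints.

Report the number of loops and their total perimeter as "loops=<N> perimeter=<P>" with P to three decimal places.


Straddling triangles (16 of 64):
  (v3,v8,v4) [--+] → (1.37385, 0.127374, 1.7741)–(1.4266, 0, 1.7741)  len=0.1379
  (v4,v8,v9) [+-+] → (1.37385, 0.127374, 1.7741)–(1.00875, 1.00875, 1.7741)  len=0.9540
  (v8,v12,v9) [--+] → (0.88138, 1.06151, 1.7741)–(1.00875, 1.00875, 1.7741)  len=0.1379
  (v9,v12,v13) [+-+] → (0.88138, 1.06151, 1.7741)–(0, 1.4266, 1.7741)  len=0.9540
  (v12,v16,v13) [--+] → (-0.127374, 1.37385, 1.7741)–(0, 1.4266, 1.7741)  len=0.1379
  (v13,v16,v17) [+-+] → (-0.127374, 1.37385, 1.7741)–(-1.00875, 1.00875, 1.7741)  len=0.9540
  (v16,v20,v17) [--+] → (-1.06151, 0.88138, 1.7741)–(-1.00875, 1.00875, 1.7741)  len=0.1379
  (v17,v20,v21) [+-+] → (-1.06151, 0.88138, 1.7741)–(-1.4266, 0, 1.7741)  len=0.9540
  (v20,v24,v21) [--+] → (-1.37385, -0.127374, 1.7741)–(-1.4266, 0, 1.7741)  len=0.1379
  (v21,v24,v25) [+-+] → (-1.37385, -0.127374, 1.7741)–(-1.00875, -1.00875, 1.7741)  len=0.9540
  (v24,v28,v25) [--+] → (-0.88138, -1.06151, 1.7741)–(-1.00875, -1.00875, 1.7741)  len=0.1379
  (v25,v28,v29) [+-+] → (-0.88138, -1.06151, 1.7741)–(0, -1.4266, 1.7741)  len=0.9540
  (v28,v32,v29) [--+] → (0.127374, -1.37385, 1.7741)–(0, -1.4266, 1.7741)  len=0.1379
  (v29,v32,v33) [+-+] → (0.127374, -1.37385, 1.7741)–(1.00875, -1.00875, 1.7741)  len=0.9540
  (v32,v3,v33) [--+] → (1.06151, -0.88138, 1.7741)–(1.00875, -1.00875, 1.7741)  len=0.1379
  (v33,v3,v4) [+-+] → (1.06151, -0.88138, 1.7741)–(1.4266, 0, 1.7741)  len=0.9540

Chained into 1 loop(s):
  loop 1: 16 segments, perimeter = 8.7350
Total perimeter = 8.735

loops=1 perimeter=8.735


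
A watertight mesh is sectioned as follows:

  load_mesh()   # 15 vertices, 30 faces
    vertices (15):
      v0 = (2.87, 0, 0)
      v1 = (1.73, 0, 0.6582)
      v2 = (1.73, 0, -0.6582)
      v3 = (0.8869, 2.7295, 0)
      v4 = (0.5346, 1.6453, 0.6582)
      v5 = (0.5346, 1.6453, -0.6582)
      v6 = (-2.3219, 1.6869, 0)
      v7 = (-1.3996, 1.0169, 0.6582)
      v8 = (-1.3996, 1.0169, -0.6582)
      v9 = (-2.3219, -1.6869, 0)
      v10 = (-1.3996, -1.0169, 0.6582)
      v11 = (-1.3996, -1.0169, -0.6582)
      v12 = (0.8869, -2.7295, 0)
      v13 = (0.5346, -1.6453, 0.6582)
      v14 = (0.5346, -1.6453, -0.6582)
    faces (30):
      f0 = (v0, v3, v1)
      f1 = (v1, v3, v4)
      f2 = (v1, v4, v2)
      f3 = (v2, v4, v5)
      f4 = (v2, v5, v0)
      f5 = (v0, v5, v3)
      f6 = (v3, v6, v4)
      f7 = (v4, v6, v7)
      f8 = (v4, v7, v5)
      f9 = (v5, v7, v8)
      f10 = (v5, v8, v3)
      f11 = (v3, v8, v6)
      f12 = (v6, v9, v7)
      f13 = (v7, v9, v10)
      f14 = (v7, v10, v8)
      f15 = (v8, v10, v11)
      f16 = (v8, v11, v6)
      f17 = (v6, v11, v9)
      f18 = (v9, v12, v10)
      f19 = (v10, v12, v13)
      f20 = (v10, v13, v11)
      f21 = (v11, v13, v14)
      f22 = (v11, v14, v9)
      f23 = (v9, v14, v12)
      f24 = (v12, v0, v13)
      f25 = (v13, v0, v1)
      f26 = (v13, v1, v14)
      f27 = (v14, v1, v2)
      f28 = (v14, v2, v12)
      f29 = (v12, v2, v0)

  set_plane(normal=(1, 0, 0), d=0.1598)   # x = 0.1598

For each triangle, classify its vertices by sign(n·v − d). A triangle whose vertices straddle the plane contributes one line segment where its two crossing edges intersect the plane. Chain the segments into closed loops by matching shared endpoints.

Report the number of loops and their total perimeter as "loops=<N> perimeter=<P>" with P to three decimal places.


loops=2 perimeter=7.321

Straddling triangles (12 of 30):
  (v3,v6,v4) [+-+] → (0.1598, 2.49325, 0)–(0.1598, 1.65076, 0.571838)  len=1.0182
  (v4,v6,v7) [+--] → (0.1598, 1.65076, 0.571838)–(0.1598, 1.52353, 0.6582)  len=0.1538
  (v4,v7,v5) [+-+] → (0.1598, 1.52353, 0.6582)–(0.1598, 1.52353, -0.403114)  len=1.0613
  (v5,v7,v8) [+--] → (0.1598, 1.52353, -0.403114)–(0.1598, 1.52353, -0.6582)  len=0.2551
  (v5,v8,v3) [+-+] → (0.1598, 1.52353, -0.6582)–(0.1598, 2.1849, -0.209306)  len=0.7993
  (v3,v8,v6) [+--] → (0.1598, 2.1849, -0.209306)–(0.1598, 2.49325, 0)  len=0.3727
  (v9,v12,v10) [-+-] → (0.1598, -2.49325, 0)–(0.1598, -2.1849, 0.209306)  len=0.3727
  (v10,v12,v13) [-++] → (0.1598, -2.1849, 0.209306)–(0.1598, -1.52353, 0.6582)  len=0.7993
  (v10,v13,v11) [-+-] → (0.1598, -1.52353, 0.6582)–(0.1598, -1.52353, 0.403114)  len=0.2551
  (v11,v13,v14) [-++] → (0.1598, -1.52353, 0.403114)–(0.1598, -1.52353, -0.6582)  len=1.0613
  (v11,v14,v9) [-+-] → (0.1598, -1.52353, -0.6582)–(0.1598, -1.65076, -0.571838)  len=0.1538
  (v9,v14,v12) [-++] → (0.1598, -1.65076, -0.571838)–(0.1598, -2.49325, 0)  len=1.0182

Chained into 2 loop(s):
  loop 1: 6 segments, perimeter = 3.6604
  loop 2: 6 segments, perimeter = 3.6604
Total perimeter = 7.321


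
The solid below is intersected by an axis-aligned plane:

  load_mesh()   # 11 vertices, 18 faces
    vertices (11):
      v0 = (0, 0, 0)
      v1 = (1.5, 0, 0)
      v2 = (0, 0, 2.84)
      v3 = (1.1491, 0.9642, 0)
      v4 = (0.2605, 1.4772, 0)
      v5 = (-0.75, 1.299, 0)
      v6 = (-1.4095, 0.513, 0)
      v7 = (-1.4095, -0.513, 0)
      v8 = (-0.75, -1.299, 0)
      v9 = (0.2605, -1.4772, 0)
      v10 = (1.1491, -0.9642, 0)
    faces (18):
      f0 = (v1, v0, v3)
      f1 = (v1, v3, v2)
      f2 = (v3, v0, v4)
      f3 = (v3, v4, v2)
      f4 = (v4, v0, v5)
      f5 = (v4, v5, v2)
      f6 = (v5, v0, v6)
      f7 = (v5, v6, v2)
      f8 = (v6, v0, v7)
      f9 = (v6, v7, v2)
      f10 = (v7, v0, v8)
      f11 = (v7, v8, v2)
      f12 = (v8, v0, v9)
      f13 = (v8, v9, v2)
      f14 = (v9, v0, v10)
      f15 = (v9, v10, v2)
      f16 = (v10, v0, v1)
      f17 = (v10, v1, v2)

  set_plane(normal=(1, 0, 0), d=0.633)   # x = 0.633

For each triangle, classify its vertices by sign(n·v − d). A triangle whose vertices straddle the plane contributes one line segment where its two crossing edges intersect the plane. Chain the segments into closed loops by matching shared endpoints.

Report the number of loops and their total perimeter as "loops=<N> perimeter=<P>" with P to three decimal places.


loops=1 perimeter=6.755

Straddling triangles (8 of 18):
  (v1,v0,v3) [+-+] → (0.633, 0, 0)–(0.633, 0.531145, 0)  len=0.5311
  (v1,v3,v2) [++-] → (0.633, 0.531145, 1.27554)–(0.633, 0, 1.64152)  len=0.6450
  (v3,v0,v4) [+--] → (0.633, 0.531145, 0)–(0.633, 1.26215, 0)  len=0.7310
  (v3,v4,v2) [+--] → (0.633, 1.26215, 0)–(0.633, 0.531145, 1.27554)  len=1.4702
  (v9,v0,v10) [--+] → (0.633, -0.531145, 0)–(0.633, -1.26215, 0)  len=0.7310
  (v9,v10,v2) [-+-] → (0.633, -1.26215, 0)–(0.633, -0.531145, 1.27554)  len=1.4702
  (v10,v0,v1) [+-+] → (0.633, -0.531145, 0)–(0.633, 0, 0)  len=0.5311
  (v10,v1,v2) [++-] → (0.633, 0, 1.64152)–(0.633, -0.531145, 1.27554)  len=0.6450

Chained into 1 loop(s):
  loop 1: 8 segments, perimeter = 6.7547
Total perimeter = 6.755
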